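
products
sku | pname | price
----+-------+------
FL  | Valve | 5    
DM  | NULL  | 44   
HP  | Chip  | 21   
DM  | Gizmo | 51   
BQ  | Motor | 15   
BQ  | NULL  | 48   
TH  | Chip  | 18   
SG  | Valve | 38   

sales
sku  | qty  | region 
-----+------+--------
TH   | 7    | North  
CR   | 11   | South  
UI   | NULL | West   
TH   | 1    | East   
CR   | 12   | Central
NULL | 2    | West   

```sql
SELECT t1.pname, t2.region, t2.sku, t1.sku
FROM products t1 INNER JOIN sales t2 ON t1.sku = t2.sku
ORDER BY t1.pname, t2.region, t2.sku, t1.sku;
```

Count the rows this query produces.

INNER JOIN keeps only pairs where the ON condition holds.
Matching on t1.sku = t2.sku. A NULL in a compared column never satisfies the condition.
- t1 (sku=FL) has no partner → excluded.
- t1 (sku=DM) has no partner → excluded.
- t1 (sku=HP) has no partner → excluded.
- t1 (sku=DM) has no partner → excluded.
- t1 (sku=BQ) has no partner → excluded.
- t1 (sku=BQ) has no partner → excluded.
- t1 (sku=TH) pairs with 2 row(s) of t2.
- t1 (sku=SG) has no partner → excluded.
Total: 2 rows.

2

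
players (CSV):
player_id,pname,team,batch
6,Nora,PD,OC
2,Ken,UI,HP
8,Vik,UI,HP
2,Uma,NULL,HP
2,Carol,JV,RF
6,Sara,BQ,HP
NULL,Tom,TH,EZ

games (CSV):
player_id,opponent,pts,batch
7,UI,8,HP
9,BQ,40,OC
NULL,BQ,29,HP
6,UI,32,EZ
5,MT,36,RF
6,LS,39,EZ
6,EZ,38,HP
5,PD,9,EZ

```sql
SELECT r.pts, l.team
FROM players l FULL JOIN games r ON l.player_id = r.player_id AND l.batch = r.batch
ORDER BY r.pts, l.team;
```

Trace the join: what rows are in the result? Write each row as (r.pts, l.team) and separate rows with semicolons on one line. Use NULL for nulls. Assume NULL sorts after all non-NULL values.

FULL OUTER JOIN keeps every row from both sides; unmatched rows get NULL for the other side's columns.
Matching on l.player_id = r.player_id AND l.batch = r.batch. A NULL in a compared column never satisfies the condition.
Matched pairs: 1; unmatched l rows kept: 6; unmatched r rows kept: 7.

(8, NULL); (9, NULL); (29, NULL); (32, NULL); (36, NULL); (38, BQ); (39, NULL); (40, NULL); (NULL, JV); (NULL, PD); (NULL, TH); (NULL, UI); (NULL, UI); (NULL, NULL)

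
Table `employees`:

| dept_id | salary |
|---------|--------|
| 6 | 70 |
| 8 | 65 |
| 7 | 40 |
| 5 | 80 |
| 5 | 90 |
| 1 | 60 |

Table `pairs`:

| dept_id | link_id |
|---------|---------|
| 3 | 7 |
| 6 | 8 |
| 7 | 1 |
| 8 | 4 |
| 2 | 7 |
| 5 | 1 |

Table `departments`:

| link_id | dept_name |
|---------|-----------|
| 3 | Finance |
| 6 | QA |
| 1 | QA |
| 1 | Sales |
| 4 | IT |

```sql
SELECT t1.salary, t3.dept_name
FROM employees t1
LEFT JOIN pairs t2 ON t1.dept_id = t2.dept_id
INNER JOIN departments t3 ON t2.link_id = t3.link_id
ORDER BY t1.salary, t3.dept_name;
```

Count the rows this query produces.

7

Evaluate left to right. First `employees t1 LEFT JOIN pairs t2` on dept_id: 6 row(s).
Then INNER JOIN `departments t3` on link_id: keep only rows whose t2.link_id appears in t3.
Result: 7 row(s).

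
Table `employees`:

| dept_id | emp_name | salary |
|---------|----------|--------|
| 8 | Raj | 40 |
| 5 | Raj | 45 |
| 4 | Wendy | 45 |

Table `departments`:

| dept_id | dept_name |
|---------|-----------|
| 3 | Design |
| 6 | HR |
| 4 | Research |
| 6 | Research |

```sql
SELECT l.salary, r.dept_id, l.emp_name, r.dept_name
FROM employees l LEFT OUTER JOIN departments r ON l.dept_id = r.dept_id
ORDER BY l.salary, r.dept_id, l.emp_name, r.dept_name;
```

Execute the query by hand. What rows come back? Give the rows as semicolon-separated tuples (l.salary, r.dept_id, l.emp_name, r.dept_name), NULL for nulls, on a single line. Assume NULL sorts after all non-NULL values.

(40, NULL, Raj, NULL); (45, 4, Wendy, Research); (45, NULL, Raj, NULL)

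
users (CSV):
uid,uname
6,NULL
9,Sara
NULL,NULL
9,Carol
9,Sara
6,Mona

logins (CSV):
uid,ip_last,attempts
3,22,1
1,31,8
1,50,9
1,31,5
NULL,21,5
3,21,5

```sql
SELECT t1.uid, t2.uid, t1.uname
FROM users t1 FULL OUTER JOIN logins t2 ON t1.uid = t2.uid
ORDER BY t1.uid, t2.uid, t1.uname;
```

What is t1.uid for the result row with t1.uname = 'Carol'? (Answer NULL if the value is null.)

FULL OUTER JOIN keeps every row from both sides; unmatched rows get NULL for the other side's columns.
Matching on t1.uid = t2.uid. A NULL in a compared column never satisfies the condition.
Matched pairs: 0; unmatched t1 rows kept: 6; unmatched t2 rows kept: 6.

9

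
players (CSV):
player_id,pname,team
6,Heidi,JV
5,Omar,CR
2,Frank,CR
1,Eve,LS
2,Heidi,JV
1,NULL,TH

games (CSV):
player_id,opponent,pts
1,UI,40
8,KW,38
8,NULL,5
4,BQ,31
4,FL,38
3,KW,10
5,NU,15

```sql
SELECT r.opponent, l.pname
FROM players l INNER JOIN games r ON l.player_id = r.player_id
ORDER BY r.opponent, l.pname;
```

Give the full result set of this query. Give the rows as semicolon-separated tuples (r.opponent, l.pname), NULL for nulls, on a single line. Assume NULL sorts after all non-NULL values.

INNER JOIN keeps only pairs where the ON condition holds.
Matching on l.player_id = r.player_id.
Matched pairs: 3.

(NU, Omar); (UI, Eve); (UI, NULL)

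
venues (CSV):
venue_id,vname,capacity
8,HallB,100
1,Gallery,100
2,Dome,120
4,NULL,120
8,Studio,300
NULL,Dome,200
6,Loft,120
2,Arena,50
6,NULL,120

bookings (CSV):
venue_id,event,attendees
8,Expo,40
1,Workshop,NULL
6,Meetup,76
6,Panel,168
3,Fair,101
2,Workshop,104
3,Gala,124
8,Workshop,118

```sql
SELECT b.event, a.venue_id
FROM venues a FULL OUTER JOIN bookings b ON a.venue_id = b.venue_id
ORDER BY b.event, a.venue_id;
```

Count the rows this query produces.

FULL OUTER JOIN keeps every row from both sides; unmatched rows get NULL for the other side's columns.
Matching on a.venue_id = b.venue_id. A NULL in a compared column never satisfies the condition.
Matched pairs: 11; unmatched a rows kept: 2; unmatched b rows kept: 2.
Total: 11 matched + 4 padded = 15 rows.

15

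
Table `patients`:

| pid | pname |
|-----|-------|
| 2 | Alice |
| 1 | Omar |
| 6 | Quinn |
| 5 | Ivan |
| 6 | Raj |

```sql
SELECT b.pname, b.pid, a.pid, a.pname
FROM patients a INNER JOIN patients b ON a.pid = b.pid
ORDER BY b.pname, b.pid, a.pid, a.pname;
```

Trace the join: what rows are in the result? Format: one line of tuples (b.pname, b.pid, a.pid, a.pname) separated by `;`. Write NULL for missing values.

INNER JOIN keeps only pairs where the ON condition holds.
Matching on a.pid = b.pid.
Matched pairs: 7.

(Alice, 2, 2, Alice); (Ivan, 5, 5, Ivan); (Omar, 1, 1, Omar); (Quinn, 6, 6, Quinn); (Quinn, 6, 6, Raj); (Raj, 6, 6, Quinn); (Raj, 6, 6, Raj)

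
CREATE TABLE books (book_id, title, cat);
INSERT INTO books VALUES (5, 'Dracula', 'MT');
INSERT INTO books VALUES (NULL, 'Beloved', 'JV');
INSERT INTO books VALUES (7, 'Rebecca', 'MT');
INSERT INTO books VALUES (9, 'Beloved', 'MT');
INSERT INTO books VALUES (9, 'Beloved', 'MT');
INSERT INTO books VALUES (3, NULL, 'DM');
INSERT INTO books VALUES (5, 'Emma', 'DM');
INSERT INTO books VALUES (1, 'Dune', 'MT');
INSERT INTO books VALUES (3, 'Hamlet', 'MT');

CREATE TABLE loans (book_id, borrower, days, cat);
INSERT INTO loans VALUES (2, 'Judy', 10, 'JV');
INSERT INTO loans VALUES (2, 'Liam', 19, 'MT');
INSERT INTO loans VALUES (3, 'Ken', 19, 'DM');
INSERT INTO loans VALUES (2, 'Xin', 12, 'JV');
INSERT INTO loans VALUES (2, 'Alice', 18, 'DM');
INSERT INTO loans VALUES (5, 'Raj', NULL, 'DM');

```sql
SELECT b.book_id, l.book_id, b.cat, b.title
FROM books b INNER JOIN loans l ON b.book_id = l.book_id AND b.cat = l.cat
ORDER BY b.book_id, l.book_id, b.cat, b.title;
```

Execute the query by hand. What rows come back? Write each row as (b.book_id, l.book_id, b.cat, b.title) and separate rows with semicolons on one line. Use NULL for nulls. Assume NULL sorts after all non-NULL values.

(3, 3, DM, NULL); (5, 5, DM, Emma)

INNER JOIN keeps only pairs where the ON condition holds.
Matching on b.book_id = l.book_id AND b.cat = l.cat. A NULL in a compared column never satisfies the condition.
- b (book_id=5, cat=MT) has no partner → excluded.
- b (book_id=NULL, cat=JV) has no partner → excluded.
- b (book_id=7, cat=MT) has no partner → excluded.
- b (book_id=9, cat=MT) has no partner → excluded.
- b (book_id=9, cat=MT) has no partner → excluded.
- b (book_id=3, cat=DM) pairs with 1 row(s) of l.
- b (book_id=5, cat=DM) pairs with 1 row(s) of l.
- b (book_id=1, cat=MT) has no partner → excluded.
- b (book_id=3, cat=MT) has no partner → excluded.
After projecting and ordering:
b.book_id | l.book_id | b.cat | b.title
3 | 3 | DM | NULL
5 | 5 | DM | Emma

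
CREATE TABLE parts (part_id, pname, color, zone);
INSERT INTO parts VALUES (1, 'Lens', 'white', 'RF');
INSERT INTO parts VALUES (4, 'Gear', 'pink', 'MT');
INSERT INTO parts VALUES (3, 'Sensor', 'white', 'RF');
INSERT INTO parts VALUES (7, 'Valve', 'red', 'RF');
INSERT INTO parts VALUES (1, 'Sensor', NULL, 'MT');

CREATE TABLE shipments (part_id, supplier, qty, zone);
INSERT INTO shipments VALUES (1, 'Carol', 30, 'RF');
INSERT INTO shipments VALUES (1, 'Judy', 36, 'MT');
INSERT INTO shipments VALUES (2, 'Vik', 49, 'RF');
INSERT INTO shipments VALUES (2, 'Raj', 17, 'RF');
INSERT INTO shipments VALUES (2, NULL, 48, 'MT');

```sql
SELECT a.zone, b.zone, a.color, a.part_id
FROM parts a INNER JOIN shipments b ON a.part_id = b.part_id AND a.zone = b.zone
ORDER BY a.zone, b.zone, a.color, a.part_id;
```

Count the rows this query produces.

INNER JOIN keeps only pairs where the ON condition holds.
Matching on a.part_id = b.part_id AND a.zone = b.zone.
- a row (part_id=1, zone=RF): matches 1 b row(s) → 1 output row(s).
- a row (part_id=4, zone=MT): no match → dropped.
- a row (part_id=3, zone=RF): no match → dropped.
- a row (part_id=7, zone=RF): no match → dropped.
- a row (part_id=1, zone=MT): matches 1 b row(s) → 1 output row(s).
Total: 2 rows.

2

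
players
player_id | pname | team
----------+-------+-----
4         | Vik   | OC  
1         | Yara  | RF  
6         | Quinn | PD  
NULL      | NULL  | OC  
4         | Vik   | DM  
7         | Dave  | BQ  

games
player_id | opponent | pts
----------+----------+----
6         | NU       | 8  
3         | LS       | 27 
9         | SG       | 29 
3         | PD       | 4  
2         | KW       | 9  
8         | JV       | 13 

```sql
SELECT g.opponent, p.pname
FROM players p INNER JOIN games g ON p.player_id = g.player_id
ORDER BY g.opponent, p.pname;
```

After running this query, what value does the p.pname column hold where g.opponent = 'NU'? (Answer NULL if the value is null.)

Quinn

INNER JOIN keeps only pairs where the ON condition holds.
Matching on p.player_id = g.player_id. A NULL in a compared column never satisfies the condition.
- p[0] player_id=4 → no match; dropped.
- p[1] player_id=1 → no match; dropped.
- p[2] player_id=6 → 1 match(es) in g → 1 row(s).
- p[3] player_id=NULL → no match; dropped.
- p[4] player_id=4 → no match; dropped.
- p[5] player_id=7 → no match; dropped.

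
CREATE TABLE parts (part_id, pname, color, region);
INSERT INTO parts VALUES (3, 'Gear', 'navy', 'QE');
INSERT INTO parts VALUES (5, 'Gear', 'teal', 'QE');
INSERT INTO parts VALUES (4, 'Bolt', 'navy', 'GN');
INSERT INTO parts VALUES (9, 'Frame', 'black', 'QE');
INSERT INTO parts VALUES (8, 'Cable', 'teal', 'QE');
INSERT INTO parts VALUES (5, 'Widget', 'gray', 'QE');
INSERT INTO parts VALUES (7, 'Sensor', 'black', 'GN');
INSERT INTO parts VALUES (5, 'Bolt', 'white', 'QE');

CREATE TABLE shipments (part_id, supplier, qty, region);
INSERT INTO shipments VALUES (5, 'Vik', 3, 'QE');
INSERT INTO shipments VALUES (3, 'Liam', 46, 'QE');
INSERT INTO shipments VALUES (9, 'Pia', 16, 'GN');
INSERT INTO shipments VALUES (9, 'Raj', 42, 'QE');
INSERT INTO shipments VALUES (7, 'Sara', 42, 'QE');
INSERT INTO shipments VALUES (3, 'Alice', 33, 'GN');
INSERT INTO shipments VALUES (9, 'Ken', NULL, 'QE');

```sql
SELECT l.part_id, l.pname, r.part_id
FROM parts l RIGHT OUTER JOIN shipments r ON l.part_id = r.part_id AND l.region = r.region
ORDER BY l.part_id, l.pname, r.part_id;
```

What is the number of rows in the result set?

9

RIGHT JOIN keeps every row from `shipments`; unmatched rows get NULL for `parts`'s columns.
Matching on l.part_id = r.part_id AND l.region = r.region.
Matched pairs: 6; unmatched r rows kept: 3.
Total: 6 matched + 3 padded = 9 rows.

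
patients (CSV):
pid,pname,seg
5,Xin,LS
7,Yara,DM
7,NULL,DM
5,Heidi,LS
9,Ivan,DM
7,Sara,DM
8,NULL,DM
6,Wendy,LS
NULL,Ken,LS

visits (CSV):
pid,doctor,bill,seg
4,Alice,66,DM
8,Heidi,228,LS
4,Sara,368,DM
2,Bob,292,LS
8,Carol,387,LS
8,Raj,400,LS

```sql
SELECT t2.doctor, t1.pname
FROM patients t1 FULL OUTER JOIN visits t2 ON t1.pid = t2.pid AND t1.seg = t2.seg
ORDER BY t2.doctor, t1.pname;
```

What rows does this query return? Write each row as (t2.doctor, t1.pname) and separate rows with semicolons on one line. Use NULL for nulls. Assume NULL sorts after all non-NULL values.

FULL OUTER JOIN keeps every row from both sides; unmatched rows get NULL for the other side's columns.
Matching on t1.pid = t2.pid AND t1.seg = t2.seg. A NULL in a compared column never satisfies the condition.
- t1 row (pid=5, seg=LS): no match → kept, t2 columns NULL.
- t1 row (pid=7, seg=DM): no match → kept, t2 columns NULL.
- t1 row (pid=7, seg=DM): no match → kept, t2 columns NULL.
- t1 row (pid=5, seg=LS): no match → kept, t2 columns NULL.
- t1 row (pid=9, seg=DM): no match → kept, t2 columns NULL.
- t1 row (pid=7, seg=DM): no match → kept, t2 columns NULL.
- t1 row (pid=8, seg=DM): no match → kept, t2 columns NULL.
- t1 row (pid=6, seg=LS): no match → kept, t2 columns NULL.
- t1 row (pid=NULL, seg=LS): no match → kept, t2 columns NULL.
- plus 6 unmatched t2 row(s), each kept with NULL t1 columns.

(Alice, NULL); (Bob, NULL); (Carol, NULL); (Heidi, NULL); (Raj, NULL); (Sara, NULL); (NULL, Heidi); (NULL, Ivan); (NULL, Ken); (NULL, Sara); (NULL, Wendy); (NULL, Xin); (NULL, Yara); (NULL, NULL); (NULL, NULL)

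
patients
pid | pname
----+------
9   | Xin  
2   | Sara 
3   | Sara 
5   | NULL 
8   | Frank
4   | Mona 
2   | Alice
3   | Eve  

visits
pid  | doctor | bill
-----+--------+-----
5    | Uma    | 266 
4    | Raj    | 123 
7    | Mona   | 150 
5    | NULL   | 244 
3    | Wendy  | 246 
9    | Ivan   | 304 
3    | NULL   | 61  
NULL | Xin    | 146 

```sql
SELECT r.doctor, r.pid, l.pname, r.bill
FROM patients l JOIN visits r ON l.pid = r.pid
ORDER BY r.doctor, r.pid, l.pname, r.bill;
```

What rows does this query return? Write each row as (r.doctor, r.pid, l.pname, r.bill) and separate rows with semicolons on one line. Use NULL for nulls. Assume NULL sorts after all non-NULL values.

INNER JOIN keeps only pairs where the ON condition holds.
Matching on l.pid = r.pid. A NULL in a compared column never satisfies the condition.
- l[0] pid=9 → 1 match(es) in r → 1 row(s).
- l[1] pid=2 → no match; dropped.
- l[2] pid=3 → 2 match(es) in r → 2 row(s).
- l[3] pid=5 → 2 match(es) in r → 2 row(s).
- l[4] pid=8 → no match; dropped.
- l[5] pid=4 → 1 match(es) in r → 1 row(s).
- l[6] pid=2 → no match; dropped.
- l[7] pid=3 → 2 match(es) in r → 2 row(s).
After projecting and ordering:
r.doctor | r.pid | l.pname | r.bill
Ivan | 9 | Xin | 304
Raj | 4 | Mona | 123
Uma | 5 | NULL | 266
Wendy | 3 | Eve | 246
Wendy | 3 | Sara | 246
NULL | 3 | Eve | 61
NULL | 3 | Sara | 61
NULL | 5 | NULL | 244

(Ivan, 9, Xin, 304); (Raj, 4, Mona, 123); (Uma, 5, NULL, 266); (Wendy, 3, Eve, 246); (Wendy, 3, Sara, 246); (NULL, 3, Eve, 61); (NULL, 3, Sara, 61); (NULL, 5, NULL, 244)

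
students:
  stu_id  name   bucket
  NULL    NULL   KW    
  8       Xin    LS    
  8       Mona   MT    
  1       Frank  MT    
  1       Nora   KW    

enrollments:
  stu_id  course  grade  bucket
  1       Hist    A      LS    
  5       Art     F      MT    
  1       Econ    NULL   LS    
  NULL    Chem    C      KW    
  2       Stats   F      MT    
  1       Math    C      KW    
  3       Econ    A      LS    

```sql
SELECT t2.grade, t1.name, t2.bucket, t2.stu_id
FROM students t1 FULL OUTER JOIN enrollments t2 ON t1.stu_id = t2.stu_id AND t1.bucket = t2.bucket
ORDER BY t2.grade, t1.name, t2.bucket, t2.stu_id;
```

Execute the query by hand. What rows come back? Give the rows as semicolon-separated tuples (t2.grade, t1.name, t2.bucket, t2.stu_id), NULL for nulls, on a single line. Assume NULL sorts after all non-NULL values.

(A, NULL, LS, 1); (A, NULL, LS, 3); (C, Nora, KW, 1); (C, NULL, KW, NULL); (F, NULL, MT, 2); (F, NULL, MT, 5); (NULL, Frank, NULL, NULL); (NULL, Mona, NULL, NULL); (NULL, Xin, NULL, NULL); (NULL, NULL, LS, 1); (NULL, NULL, NULL, NULL)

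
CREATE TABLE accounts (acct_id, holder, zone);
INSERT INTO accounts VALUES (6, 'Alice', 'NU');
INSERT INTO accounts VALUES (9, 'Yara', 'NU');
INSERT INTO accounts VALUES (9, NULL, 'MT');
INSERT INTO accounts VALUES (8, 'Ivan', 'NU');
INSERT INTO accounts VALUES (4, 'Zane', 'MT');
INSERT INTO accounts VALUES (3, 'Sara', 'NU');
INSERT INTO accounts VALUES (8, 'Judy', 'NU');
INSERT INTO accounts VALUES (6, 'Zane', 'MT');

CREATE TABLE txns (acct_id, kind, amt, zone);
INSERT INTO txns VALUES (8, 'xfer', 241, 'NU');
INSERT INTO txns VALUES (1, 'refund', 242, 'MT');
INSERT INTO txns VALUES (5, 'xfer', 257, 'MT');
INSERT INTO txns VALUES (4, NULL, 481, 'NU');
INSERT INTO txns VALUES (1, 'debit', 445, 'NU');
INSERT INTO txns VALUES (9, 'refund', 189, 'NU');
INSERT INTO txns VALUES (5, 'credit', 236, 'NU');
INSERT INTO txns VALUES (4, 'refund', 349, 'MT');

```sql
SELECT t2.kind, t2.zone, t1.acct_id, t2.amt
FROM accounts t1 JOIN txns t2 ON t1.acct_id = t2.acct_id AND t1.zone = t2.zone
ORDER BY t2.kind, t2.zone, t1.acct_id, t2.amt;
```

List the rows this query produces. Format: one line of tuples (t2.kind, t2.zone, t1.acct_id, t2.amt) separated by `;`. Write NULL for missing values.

INNER JOIN keeps only pairs where the ON condition holds.
Matching on t1.acct_id = t2.acct_id AND t1.zone = t2.zone.
- t1 row (acct_id=6, zone=NU): no match → dropped.
- t1 row (acct_id=9, zone=NU): matches 1 t2 row(s) → 1 output row(s).
- t1 row (acct_id=9, zone=MT): no match → dropped.
- t1 row (acct_id=8, zone=NU): matches 1 t2 row(s) → 1 output row(s).
- t1 row (acct_id=4, zone=MT): matches 1 t2 row(s) → 1 output row(s).
- t1 row (acct_id=3, zone=NU): no match → dropped.
- t1 row (acct_id=8, zone=NU): matches 1 t2 row(s) → 1 output row(s).
- t1 row (acct_id=6, zone=MT): no match → dropped.
After projecting and ordering:
t2.kind | t2.zone | t1.acct_id | t2.amt
refund | MT | 4 | 349
refund | NU | 9 | 189
xfer | NU | 8 | 241
xfer | NU | 8 | 241

(refund, MT, 4, 349); (refund, NU, 9, 189); (xfer, NU, 8, 241); (xfer, NU, 8, 241)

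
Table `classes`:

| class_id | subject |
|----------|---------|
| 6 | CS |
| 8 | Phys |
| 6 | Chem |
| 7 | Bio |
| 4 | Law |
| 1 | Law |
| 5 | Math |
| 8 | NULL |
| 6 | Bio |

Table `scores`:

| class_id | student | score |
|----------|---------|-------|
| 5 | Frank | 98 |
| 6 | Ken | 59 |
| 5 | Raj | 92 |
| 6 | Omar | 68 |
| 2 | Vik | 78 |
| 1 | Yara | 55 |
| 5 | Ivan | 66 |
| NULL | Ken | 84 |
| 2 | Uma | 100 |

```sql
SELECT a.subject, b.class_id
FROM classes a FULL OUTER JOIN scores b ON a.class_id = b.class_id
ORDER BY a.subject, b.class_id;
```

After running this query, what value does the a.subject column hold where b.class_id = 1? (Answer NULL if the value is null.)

FULL OUTER JOIN keeps every row from both sides; unmatched rows get NULL for the other side's columns.
Matching on a.class_id = b.class_id. A NULL in a compared column never satisfies the condition.
- a (class_id=6) pairs with 2 row(s) of b.
- a (class_id=8) has no partner → padded with NULL.
- a (class_id=6) pairs with 2 row(s) of b.
- a (class_id=7) has no partner → padded with NULL.
- a (class_id=4) has no partner → padded with NULL.
- a (class_id=1) pairs with 1 row(s) of b.
- a (class_id=5) pairs with 3 row(s) of b.
- a (class_id=8) has no partner → padded with NULL.
- a (class_id=6) pairs with 2 row(s) of b.
- 3 b row(s) had no a match → kept, a columns NULL.

Law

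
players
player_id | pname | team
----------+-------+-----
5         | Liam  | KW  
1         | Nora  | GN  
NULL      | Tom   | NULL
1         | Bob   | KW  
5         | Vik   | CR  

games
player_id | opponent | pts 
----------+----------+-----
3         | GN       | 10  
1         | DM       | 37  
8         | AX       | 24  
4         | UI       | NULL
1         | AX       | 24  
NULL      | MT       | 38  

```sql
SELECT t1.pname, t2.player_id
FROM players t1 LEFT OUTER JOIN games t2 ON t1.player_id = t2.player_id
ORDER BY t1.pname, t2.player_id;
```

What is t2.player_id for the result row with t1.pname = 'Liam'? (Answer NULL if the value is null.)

NULL

LEFT JOIN keeps every row from `players`; unmatched rows get NULL for `games`'s columns.
Matching on t1.player_id = t2.player_id. A NULL in a compared column never satisfies the condition.
- t1 (player_id=5) has no partner → padded with NULL.
- t1 (player_id=1) pairs with 2 row(s) of t2.
- t1 (player_id=NULL) has no partner → padded with NULL.
- t1 (player_id=1) pairs with 2 row(s) of t2.
- t1 (player_id=5) has no partner → padded with NULL.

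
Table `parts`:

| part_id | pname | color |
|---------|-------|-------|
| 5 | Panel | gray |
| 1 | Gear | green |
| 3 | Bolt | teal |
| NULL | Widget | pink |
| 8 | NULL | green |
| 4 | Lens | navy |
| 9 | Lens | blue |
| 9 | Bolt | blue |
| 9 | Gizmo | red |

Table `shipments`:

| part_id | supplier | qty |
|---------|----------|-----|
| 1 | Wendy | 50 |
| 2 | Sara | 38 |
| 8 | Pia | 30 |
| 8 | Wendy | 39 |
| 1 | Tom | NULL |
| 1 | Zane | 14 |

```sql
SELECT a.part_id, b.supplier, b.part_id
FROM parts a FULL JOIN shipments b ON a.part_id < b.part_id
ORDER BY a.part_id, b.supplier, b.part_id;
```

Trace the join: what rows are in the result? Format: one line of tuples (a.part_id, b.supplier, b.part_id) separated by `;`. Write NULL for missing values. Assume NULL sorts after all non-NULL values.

FULL OUTER JOIN keeps every row from both sides; unmatched rows get NULL for the other side's columns.
Matching on a.part_id < b.part_id. A NULL in a compared column never satisfies the condition.
Matched pairs: 9; unmatched a rows kept: 5; unmatched b rows kept: 3.

(1, Pia, 8); (1, Sara, 2); (1, Wendy, 8); (3, Pia, 8); (3, Wendy, 8); (4, Pia, 8); (4, Wendy, 8); (5, Pia, 8); (5, Wendy, 8); (8, NULL, NULL); (9, NULL, NULL); (9, NULL, NULL); (9, NULL, NULL); (NULL, Tom, 1); (NULL, Wendy, 1); (NULL, Zane, 1); (NULL, NULL, NULL)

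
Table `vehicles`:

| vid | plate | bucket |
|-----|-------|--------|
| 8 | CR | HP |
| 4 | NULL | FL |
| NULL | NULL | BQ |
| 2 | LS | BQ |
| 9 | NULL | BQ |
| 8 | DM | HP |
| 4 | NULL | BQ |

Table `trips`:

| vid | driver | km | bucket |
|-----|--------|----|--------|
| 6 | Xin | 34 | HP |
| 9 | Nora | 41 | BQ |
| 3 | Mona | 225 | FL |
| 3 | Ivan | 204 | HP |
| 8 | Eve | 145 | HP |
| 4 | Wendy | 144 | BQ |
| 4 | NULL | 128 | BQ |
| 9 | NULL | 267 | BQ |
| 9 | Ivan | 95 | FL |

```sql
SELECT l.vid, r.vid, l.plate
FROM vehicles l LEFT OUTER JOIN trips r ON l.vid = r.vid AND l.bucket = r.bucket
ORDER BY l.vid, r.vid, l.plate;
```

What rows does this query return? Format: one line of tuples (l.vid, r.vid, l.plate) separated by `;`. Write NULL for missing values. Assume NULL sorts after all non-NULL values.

(2, NULL, LS); (4, 4, NULL); (4, 4, NULL); (4, NULL, NULL); (8, 8, CR); (8, 8, DM); (9, 9, NULL); (9, 9, NULL); (NULL, NULL, NULL)

LEFT JOIN keeps every row from `vehicles`; unmatched rows get NULL for `trips`'s columns.
Matching on l.vid = r.vid AND l.bucket = r.bucket. A NULL in a compared column never satisfies the condition.
- l (vid=8, bucket=HP) pairs with 1 row(s) of r.
- l (vid=4, bucket=FL) has no partner → padded with NULL.
- l (vid=NULL, bucket=BQ) has no partner → padded with NULL.
- l (vid=2, bucket=BQ) has no partner → padded with NULL.
- l (vid=9, bucket=BQ) pairs with 2 row(s) of r.
- l (vid=8, bucket=HP) pairs with 1 row(s) of r.
- l (vid=4, bucket=BQ) pairs with 2 row(s) of r.
After projecting and ordering:
l.vid | r.vid | l.plate
2 | NULL | LS
4 | 4 | NULL
4 | 4 | NULL
4 | NULL | NULL
8 | 8 | CR
8 | 8 | DM
9 | 9 | NULL
9 | 9 | NULL
NULL | NULL | NULL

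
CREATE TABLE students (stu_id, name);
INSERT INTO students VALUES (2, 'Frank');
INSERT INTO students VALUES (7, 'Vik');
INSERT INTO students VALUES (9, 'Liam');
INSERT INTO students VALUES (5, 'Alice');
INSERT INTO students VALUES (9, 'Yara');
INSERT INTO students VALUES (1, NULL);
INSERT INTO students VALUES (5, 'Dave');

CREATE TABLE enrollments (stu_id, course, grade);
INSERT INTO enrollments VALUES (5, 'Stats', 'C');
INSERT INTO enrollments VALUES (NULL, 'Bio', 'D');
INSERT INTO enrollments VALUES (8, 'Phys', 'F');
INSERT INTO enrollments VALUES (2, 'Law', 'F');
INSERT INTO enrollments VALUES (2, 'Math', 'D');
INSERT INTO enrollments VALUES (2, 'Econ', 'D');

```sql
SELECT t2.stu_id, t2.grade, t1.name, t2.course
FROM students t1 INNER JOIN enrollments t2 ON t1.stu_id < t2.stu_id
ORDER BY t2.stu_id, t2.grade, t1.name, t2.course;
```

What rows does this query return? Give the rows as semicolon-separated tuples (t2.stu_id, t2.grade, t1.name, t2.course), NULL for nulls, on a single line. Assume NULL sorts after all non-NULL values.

(2, D, NULL, Econ); (2, D, NULL, Math); (2, F, NULL, Law); (5, C, Frank, Stats); (5, C, NULL, Stats); (8, F, Alice, Phys); (8, F, Dave, Phys); (8, F, Frank, Phys); (8, F, Vik, Phys); (8, F, NULL, Phys)

INNER JOIN keeps only pairs where the ON condition holds.
Matching on t1.stu_id < t2.stu_id. A NULL in a compared column never satisfies the condition.
- t1 row (stu_id=2): matches 2 t2 row(s) → 2 output row(s).
- t1 row (stu_id=7): matches 1 t2 row(s) → 1 output row(s).
- t1 row (stu_id=9): no match → dropped.
- t1 row (stu_id=5): matches 1 t2 row(s) → 1 output row(s).
- t1 row (stu_id=9): no match → dropped.
- t1 row (stu_id=1): matches 5 t2 row(s) → 5 output row(s).
- t1 row (stu_id=5): matches 1 t2 row(s) → 1 output row(s).
After projecting and ordering:
t2.stu_id | t2.grade | t1.name | t2.course
2 | D | NULL | Econ
2 | D | NULL | Math
2 | F | NULL | Law
5 | C | Frank | Stats
5 | C | NULL | Stats
8 | F | Alice | Phys
8 | F | Dave | Phys
8 | F | Frank | Phys
8 | F | Vik | Phys
8 | F | NULL | Phys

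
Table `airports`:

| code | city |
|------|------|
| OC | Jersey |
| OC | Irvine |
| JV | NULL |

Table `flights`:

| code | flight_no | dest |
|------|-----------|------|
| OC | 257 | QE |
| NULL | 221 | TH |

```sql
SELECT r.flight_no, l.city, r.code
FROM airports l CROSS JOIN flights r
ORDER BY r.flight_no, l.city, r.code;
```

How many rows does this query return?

CROSS JOIN pairs every row of `airports` with every row of `flights`: 3 × 2 = 6 rows.

6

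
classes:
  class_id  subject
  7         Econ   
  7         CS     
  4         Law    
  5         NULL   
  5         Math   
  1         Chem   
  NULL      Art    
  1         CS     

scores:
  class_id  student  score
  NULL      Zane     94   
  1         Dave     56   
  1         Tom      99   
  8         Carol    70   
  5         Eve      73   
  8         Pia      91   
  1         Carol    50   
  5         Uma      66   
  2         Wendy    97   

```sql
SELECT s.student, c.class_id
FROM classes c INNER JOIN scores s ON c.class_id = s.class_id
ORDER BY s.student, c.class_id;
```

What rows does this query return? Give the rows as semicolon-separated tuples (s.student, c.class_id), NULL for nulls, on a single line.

INNER JOIN keeps only pairs where the ON condition holds.
Matching on c.class_id = s.class_id. A NULL in a compared column never satisfies the condition.
- c[0] class_id=7 → no match; dropped.
- c[1] class_id=7 → no match; dropped.
- c[2] class_id=4 → no match; dropped.
- c[3] class_id=5 → 2 match(es) in s → 2 row(s).
- c[4] class_id=5 → 2 match(es) in s → 2 row(s).
- c[5] class_id=1 → 3 match(es) in s → 3 row(s).
- c[6] class_id=NULL → no match; dropped.
- c[7] class_id=1 → 3 match(es) in s → 3 row(s).
After projecting and ordering:
s.student | c.class_id
Carol | 1
Carol | 1
Dave | 1
Dave | 1
Eve | 5
Eve | 5
Tom | 1
Tom | 1
Uma | 5
Uma | 5

(Carol, 1); (Carol, 1); (Dave, 1); (Dave, 1); (Eve, 5); (Eve, 5); (Tom, 1); (Tom, 1); (Uma, 5); (Uma, 5)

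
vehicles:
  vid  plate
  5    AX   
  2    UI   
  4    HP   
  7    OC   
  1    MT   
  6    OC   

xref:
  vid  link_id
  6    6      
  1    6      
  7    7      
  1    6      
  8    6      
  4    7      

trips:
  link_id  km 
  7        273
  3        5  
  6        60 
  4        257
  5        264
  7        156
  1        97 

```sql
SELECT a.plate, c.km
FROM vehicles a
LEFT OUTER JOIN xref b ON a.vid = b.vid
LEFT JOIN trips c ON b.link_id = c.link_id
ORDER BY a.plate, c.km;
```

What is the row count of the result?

9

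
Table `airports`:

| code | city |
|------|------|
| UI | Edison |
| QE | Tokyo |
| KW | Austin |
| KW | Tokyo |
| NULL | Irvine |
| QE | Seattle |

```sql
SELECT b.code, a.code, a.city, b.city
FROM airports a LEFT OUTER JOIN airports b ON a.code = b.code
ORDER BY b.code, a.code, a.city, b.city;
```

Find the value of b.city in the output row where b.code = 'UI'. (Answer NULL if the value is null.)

Edison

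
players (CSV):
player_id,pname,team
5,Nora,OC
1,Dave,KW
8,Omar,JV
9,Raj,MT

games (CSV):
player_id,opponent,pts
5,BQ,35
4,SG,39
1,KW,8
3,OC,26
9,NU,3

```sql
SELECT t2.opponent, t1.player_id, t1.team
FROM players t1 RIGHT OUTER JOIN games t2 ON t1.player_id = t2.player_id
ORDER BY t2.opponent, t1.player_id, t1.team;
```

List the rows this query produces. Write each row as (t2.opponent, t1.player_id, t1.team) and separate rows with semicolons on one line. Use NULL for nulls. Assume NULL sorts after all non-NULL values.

(BQ, 5, OC); (KW, 1, KW); (NU, 9, MT); (OC, NULL, NULL); (SG, NULL, NULL)

RIGHT JOIN keeps every row from `games`; unmatched rows get NULL for `players`'s columns.
Matching on t1.player_id = t2.player_id.
- t1[0] player_id=5 → 1 match(es) in t2 → 1 row(s).
- t1[1] player_id=1 → 1 match(es) in t2 → 1 row(s).
- t1[2] player_id=8 → no match.
- t1[3] player_id=9 → 1 match(es) in t2 → 1 row(s).
- 2 t2 row(s) had no t1 match → kept, t1 columns NULL.
After projecting and ordering:
t2.opponent | t1.player_id | t1.team
BQ | 5 | OC
KW | 1 | KW
NU | 9 | MT
OC | NULL | NULL
SG | NULL | NULL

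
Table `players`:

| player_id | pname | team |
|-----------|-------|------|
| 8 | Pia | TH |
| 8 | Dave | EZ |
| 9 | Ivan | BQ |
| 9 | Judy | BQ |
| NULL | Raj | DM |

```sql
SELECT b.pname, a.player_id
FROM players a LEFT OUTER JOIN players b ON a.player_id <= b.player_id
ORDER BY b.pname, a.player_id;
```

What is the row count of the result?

LEFT JOIN keeps every row from `players a`; unmatched rows get NULL for `players b`'s columns.
Matching on a.player_id <= b.player_id. A NULL in a compared column never satisfies the condition.
- a[0] player_id=8 → 4 match(es) in b → 4 row(s).
- a[1] player_id=8 → 4 match(es) in b → 4 row(s).
- a[2] player_id=9 → 2 match(es) in b → 2 row(s).
- a[3] player_id=9 → 2 match(es) in b → 2 row(s).
- a[4] player_id=NULL → no match; kept with NULLs on the b side.
Total: 12 matched + 1 padded = 13 rows.

13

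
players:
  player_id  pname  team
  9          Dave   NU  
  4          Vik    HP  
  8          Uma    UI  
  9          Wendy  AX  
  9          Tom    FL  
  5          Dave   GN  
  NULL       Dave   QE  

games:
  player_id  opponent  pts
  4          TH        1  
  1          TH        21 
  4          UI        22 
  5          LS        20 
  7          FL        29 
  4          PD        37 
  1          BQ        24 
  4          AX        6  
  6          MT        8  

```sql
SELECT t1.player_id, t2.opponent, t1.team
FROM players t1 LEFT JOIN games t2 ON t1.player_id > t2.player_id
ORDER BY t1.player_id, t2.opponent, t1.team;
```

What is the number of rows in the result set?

45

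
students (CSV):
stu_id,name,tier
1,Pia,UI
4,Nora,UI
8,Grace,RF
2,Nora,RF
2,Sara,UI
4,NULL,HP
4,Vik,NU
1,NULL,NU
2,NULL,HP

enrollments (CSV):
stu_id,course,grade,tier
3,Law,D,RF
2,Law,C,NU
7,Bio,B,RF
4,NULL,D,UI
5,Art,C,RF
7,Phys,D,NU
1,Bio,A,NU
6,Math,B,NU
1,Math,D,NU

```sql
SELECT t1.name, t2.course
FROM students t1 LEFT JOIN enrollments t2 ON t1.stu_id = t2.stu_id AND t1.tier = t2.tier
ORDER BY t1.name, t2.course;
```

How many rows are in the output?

LEFT JOIN keeps every row from `students`; unmatched rows get NULL for `enrollments`'s columns.
Matching on t1.stu_id = t2.stu_id AND t1.tier = t2.tier.
- t1[0] stu_id=1, tier=UI → no match; kept with NULLs on the t2 side.
- t1[1] stu_id=4, tier=UI → 1 match(es) in t2 → 1 row(s).
- t1[2] stu_id=8, tier=RF → no match; kept with NULLs on the t2 side.
- t1[3] stu_id=2, tier=RF → no match; kept with NULLs on the t2 side.
- t1[4] stu_id=2, tier=UI → no match; kept with NULLs on the t2 side.
- t1[5] stu_id=4, tier=HP → no match; kept with NULLs on the t2 side.
- t1[6] stu_id=4, tier=NU → no match; kept with NULLs on the t2 side.
- t1[7] stu_id=1, tier=NU → 2 match(es) in t2 → 2 row(s).
- t1[8] stu_id=2, tier=HP → no match; kept with NULLs on the t2 side.
Total: 3 matched + 7 padded = 10 rows.

10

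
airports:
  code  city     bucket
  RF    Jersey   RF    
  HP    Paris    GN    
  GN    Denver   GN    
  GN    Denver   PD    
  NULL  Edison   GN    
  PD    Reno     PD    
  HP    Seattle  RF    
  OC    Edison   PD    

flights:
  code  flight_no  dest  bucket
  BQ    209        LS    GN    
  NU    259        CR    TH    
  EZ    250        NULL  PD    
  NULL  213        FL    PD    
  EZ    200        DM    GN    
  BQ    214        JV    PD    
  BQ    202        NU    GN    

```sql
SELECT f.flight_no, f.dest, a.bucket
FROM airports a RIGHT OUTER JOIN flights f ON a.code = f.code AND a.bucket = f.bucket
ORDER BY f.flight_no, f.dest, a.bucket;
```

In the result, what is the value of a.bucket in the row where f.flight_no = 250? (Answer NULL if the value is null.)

RIGHT JOIN keeps every row from `flights`; unmatched rows get NULL for `airports`'s columns.
Matching on a.code = f.code AND a.bucket = f.bucket. A NULL in a compared column never satisfies the condition.
Matched pairs: 0; unmatched f rows kept: 7.

NULL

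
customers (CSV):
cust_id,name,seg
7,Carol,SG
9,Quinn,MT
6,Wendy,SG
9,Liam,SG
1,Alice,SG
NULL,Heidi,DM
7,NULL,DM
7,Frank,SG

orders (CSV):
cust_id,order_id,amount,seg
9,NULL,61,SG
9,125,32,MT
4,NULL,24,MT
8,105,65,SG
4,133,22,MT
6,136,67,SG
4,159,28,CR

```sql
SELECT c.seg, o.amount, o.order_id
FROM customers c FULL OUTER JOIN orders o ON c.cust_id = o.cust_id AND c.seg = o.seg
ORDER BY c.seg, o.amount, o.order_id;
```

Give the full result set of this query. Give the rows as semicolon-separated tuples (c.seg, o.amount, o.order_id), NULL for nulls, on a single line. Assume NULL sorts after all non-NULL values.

FULL OUTER JOIN keeps every row from both sides; unmatched rows get NULL for the other side's columns.
Matching on c.cust_id = o.cust_id AND c.seg = o.seg. A NULL in a compared column never satisfies the condition.
Matched pairs: 3; unmatched c rows kept: 5; unmatched o rows kept: 4.

(DM, NULL, NULL); (DM, NULL, NULL); (MT, 32, 125); (SG, 61, NULL); (SG, 67, 136); (SG, NULL, NULL); (SG, NULL, NULL); (SG, NULL, NULL); (NULL, 22, 133); (NULL, 24, NULL); (NULL, 28, 159); (NULL, 65, 105)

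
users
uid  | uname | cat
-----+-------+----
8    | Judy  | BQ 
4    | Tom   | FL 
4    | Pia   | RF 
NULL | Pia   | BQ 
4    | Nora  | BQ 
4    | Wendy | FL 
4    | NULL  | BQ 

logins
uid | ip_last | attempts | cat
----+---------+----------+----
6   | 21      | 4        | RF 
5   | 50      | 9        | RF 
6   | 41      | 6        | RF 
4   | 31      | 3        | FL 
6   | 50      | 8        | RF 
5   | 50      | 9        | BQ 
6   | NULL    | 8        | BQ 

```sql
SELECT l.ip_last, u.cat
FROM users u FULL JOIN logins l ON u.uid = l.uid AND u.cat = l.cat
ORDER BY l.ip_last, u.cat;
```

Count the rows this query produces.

13

FULL OUTER JOIN keeps every row from both sides; unmatched rows get NULL for the other side's columns.
Matching on u.uid = l.uid AND u.cat = l.cat. A NULL in a compared column never satisfies the condition.
- u[0] uid=8, cat=BQ → no match; kept with NULLs on the l side.
- u[1] uid=4, cat=FL → 1 match(es) in l → 1 row(s).
- u[2] uid=4, cat=RF → no match; kept with NULLs on the l side.
- u[3] uid=NULL, cat=BQ → no match; kept with NULLs on the l side.
- u[4] uid=4, cat=BQ → no match; kept with NULLs on the l side.
- u[5] uid=4, cat=FL → 1 match(es) in l → 1 row(s).
- u[6] uid=4, cat=BQ → no match; kept with NULLs on the l side.
- 6 row(s) from l found no u partner → padded with NULL.
Total: 2 matched + 11 padded = 13 rows.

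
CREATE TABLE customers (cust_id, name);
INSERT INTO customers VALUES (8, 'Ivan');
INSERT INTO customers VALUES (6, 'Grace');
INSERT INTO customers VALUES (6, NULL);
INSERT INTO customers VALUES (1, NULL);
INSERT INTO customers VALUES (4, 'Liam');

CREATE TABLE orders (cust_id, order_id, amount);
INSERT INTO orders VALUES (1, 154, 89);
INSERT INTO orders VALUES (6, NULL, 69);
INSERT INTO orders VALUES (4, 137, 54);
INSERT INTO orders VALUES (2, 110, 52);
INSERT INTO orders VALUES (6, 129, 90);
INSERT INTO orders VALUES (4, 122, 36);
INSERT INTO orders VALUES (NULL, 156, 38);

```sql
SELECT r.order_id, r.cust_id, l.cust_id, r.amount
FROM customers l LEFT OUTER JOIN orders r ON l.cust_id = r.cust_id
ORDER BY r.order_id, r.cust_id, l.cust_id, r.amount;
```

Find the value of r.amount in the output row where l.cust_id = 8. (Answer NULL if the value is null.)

LEFT JOIN keeps every row from `customers`; unmatched rows get NULL for `orders`'s columns.
Matching on l.cust_id = r.cust_id. A NULL in a compared column never satisfies the condition.
- l (cust_id=8) has no partner → padded with NULL.
- l (cust_id=6) pairs with 2 row(s) of r.
- l (cust_id=6) pairs with 2 row(s) of r.
- l (cust_id=1) pairs with 1 row(s) of r.
- l (cust_id=4) pairs with 2 row(s) of r.

NULL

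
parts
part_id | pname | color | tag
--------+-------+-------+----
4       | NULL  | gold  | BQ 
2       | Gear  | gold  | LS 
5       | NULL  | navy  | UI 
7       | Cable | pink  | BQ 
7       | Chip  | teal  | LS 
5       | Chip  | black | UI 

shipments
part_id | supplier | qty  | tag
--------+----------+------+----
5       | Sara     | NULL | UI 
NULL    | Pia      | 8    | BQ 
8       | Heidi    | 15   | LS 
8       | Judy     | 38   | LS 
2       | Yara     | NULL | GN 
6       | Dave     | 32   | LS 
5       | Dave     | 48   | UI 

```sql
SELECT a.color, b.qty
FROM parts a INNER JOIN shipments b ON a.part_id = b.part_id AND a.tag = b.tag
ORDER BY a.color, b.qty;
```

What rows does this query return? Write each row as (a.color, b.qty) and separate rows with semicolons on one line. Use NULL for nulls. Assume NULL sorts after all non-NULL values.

(black, 48); (black, NULL); (navy, 48); (navy, NULL)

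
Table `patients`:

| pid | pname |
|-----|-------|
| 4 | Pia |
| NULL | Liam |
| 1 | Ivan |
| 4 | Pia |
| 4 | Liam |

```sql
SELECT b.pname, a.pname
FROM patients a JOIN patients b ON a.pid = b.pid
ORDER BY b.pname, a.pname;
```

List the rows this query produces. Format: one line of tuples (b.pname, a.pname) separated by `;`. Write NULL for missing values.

INNER JOIN keeps only pairs where the ON condition holds.
Matching on a.pid = b.pid. A NULL in a compared column never satisfies the condition.
Matched pairs: 10.

(Ivan, Ivan); (Liam, Liam); (Liam, Pia); (Liam, Pia); (Pia, Liam); (Pia, Liam); (Pia, Pia); (Pia, Pia); (Pia, Pia); (Pia, Pia)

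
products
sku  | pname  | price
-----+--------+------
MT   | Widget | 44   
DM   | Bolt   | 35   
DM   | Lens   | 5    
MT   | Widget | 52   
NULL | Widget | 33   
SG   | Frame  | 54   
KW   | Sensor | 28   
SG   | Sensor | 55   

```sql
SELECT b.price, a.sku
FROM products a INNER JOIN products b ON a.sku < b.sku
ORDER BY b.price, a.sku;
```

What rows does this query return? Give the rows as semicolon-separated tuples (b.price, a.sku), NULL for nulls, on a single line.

INNER JOIN keeps only pairs where the ON condition holds.
Matching on a.sku < b.sku. A NULL in a compared column never satisfies the condition.
Matched pairs: 18.

(28, DM); (28, DM); (44, DM); (44, DM); (44, KW); (52, DM); (52, DM); (52, KW); (54, DM); (54, DM); (54, KW); (54, MT); (54, MT); (55, DM); (55, DM); (55, KW); (55, MT); (55, MT)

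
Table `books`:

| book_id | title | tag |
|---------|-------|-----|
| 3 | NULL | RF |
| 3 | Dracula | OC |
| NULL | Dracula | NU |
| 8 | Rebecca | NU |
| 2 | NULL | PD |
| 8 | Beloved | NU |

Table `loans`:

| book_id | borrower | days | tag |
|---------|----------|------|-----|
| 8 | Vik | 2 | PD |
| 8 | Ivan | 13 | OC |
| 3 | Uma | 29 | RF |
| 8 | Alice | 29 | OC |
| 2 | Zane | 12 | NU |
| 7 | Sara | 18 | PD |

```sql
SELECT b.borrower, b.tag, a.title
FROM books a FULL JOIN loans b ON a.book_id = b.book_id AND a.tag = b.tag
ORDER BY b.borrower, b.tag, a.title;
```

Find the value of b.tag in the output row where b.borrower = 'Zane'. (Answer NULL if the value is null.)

FULL OUTER JOIN keeps every row from both sides; unmatched rows get NULL for the other side's columns.
Matching on a.book_id = b.book_id AND a.tag = b.tag. A NULL in a compared column never satisfies the condition.
Matched pairs: 1; unmatched a rows kept: 5; unmatched b rows kept: 5.

NU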